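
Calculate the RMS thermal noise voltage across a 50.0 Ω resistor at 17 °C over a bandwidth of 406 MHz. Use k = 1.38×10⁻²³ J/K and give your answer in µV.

18.0 µV

T = 17 °C + 273.15 = 290.15 K
V_n = √(4kTRB)
4kTRB = 4 × 1.38×10⁻²³ × 290.15 × 5.00×10¹ × 4.06×10⁸ = 3.25×10⁻¹⁰ V²
V_n = √(3.25×10⁻¹⁰) = 1.80×10⁻⁵ V = 18.0 µV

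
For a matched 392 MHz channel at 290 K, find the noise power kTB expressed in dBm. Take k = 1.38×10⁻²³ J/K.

P_n = kTB = 1.38×10⁻²³ × 290 × 3.92×10⁸ = 1.57×10⁻¹² W
In dBm: 10 log₁₀(1.57×10⁻¹² / 10⁻³) = −88.0 dBm

−88.0 dBm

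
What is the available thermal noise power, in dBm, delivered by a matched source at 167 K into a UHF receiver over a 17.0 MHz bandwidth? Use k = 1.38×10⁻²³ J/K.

P_n = kTB = 1.38×10⁻²³ × 167 × 1.70×10⁷ = 3.92×10⁻¹⁴ W
In dBm: 10 log₁₀(3.92×10⁻¹⁴ / 10⁻³) = −104.1 dBm

−104.1 dBm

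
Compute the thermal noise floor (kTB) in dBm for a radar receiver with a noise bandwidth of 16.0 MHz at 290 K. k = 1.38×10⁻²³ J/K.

P_n = kTB = 1.38×10⁻²³ × 290 × 1.60×10⁷ = 6.40×10⁻¹⁴ W
In dBm: 10 log₁₀(6.40×10⁻¹⁴ / 10⁻³) = −101.9 dBm

−101.9 dBm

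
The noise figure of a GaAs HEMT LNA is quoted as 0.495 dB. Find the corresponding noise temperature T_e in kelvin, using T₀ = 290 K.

F = 10^(0.495/10) = 1.12073
T_e = (F − 1)·T₀ = (1.12073 − 1) × 290 = 35.0 K

35.0 K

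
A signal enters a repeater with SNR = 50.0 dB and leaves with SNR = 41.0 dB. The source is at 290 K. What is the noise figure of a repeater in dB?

NF (dB) = SNR_in(dB) − SNR_out(dB) when the source is at T₀
NF = 50.0 − 41.0 = 9.0 dB

9.0 dB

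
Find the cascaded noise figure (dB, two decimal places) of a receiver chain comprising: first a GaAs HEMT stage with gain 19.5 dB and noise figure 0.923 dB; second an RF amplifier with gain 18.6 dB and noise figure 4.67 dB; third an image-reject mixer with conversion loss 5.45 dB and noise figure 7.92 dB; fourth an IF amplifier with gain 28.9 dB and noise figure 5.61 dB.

Convert to linear (a loss of L dB is a gain of −L dB): F_i = 10^(NF_i/10), G_i = 10^(G_i,dB/10)
  Stage 1: F_1 = 10^(0.923/10) = 1.237, G_1 = 10^(19.5/10) = 89.13
  Stage 2: F_2 = 10^(4.67/10) = 2.931, G_2 = 10^(18.6/10) = 72.44
  Stage 3: F_3 = 10^(7.92/10) = 6.194, G_3 = 10^(−5.45/10) = 0.2851
  Stage 4: F_4 = 10^(5.61/10) = 3.639, G_4 = 10^(28.9/10) = 776.2
Friis cascade:
  F = 1.237 + (2.931 − 1)/89.13 + (6.194 − 1)/6457 + (3.639 − 1)/1841 = 1.261
NF = 10 log₁₀(1.261) = 1.01 dB

1.01 dB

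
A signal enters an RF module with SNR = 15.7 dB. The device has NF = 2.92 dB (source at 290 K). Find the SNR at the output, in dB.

By definition F = SNR_in/SNR_out, so in dB: SNR_out = SNR_in − NF
SNR_out = 15.7 − 2.92 = 12.78 dB

12.78 dB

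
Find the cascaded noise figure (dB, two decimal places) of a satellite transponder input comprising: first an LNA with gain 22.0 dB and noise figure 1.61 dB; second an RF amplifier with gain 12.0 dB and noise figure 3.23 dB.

1.63 dB

Convert to linear (a loss of L dB is a gain of −L dB): F_i = 10^(NF_i/10), G_i = 10^(G_i,dB/10)
  Stage 1: F_1 = 10^(1.61/10) = 1.449, G_1 = 10^(22.0/10) = 158.5
  Stage 2: F_2 = 10^(3.23/10) = 2.104, G_2 = 10^(12.0/10) = 15.85
Friis cascade:
  F = 1.449 + (2.104 − 1)/158.5 = 1.456
NF = 10 log₁₀(1.456) = 1.63 dB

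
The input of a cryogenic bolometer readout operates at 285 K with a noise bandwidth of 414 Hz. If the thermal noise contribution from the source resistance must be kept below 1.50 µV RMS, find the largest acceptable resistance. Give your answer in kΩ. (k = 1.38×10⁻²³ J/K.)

Johnson–Nyquist: V_n = √(4kTRB) ⇒ R = V_n² / (4kTB)
4kTB = 4 × 1.38×10⁻²³ × 285 × 4.14×10² = 6.51×10⁻¹⁸
R = (1.50×10⁻⁶)² / 6.51×10⁻¹⁸ = 3.45×10⁵ Ω = 345 kΩ

345 kΩ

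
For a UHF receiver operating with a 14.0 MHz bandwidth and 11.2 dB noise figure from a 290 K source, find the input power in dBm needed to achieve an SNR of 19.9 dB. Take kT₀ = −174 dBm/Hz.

−71.4 dBm

Sensitivity = −174 + 10 log₁₀(B) + NF + SNR_min
= −174 + 71.46 + 11.2 + 19.9
= −71.44 dBm → −71.4 dBm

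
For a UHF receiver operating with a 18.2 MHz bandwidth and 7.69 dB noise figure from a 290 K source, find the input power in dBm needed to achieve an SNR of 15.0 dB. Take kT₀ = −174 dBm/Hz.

Sensitivity = −174 + 10 log₁₀(B) + NF + SNR_min
= −174 + 72.6 + 7.69 + 15.0
= −78.71 dBm → −78.7 dBm

−78.7 dBm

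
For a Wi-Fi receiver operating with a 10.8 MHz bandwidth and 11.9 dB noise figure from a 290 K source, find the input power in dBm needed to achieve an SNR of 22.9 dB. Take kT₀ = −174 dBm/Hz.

Sensitivity = −174 + 10 log₁₀(B) + NF + SNR_min
= −174 + 70.33 + 11.9 + 22.9
= −68.87 dBm → −68.9 dBm

−68.9 dBm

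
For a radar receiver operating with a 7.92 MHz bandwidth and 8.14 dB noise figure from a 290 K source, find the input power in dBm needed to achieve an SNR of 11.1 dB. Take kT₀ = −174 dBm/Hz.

Sensitivity = −174 + 10 log₁₀(B) + NF + SNR_min
= −174 + 68.99 + 8.14 + 11.1
= −85.77 dBm → −85.8 dBm

−85.8 dBm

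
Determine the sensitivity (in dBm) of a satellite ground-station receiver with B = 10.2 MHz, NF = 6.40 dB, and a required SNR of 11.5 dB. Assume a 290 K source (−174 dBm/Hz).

−86.0 dBm

Sensitivity = −174 + 10 log₁₀(B) + NF + SNR_min
= −174 + 70.09 + 6.40 + 11.5
= −86.01 dBm → −86.0 dBm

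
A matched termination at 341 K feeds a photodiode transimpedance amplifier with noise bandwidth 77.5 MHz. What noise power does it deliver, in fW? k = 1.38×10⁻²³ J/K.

P_n = kTB = 1.38×10⁻²³ × 341 × 7.75×10⁷ = 3.65×10⁻¹³ W = 365 fW

365 fW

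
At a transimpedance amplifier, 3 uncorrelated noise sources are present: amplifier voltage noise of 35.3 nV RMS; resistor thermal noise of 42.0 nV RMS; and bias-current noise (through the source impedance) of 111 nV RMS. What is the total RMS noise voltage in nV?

Uncorrelated sources add in power (mean-square): V_tot = √(ΣV_i²)
V_tot = √[(3.53×10⁻⁸)² + (4.20×10⁻⁸)² + (1.11×10⁻⁷)²] = 1.24×10⁻⁷ V = 124 nV

124 nV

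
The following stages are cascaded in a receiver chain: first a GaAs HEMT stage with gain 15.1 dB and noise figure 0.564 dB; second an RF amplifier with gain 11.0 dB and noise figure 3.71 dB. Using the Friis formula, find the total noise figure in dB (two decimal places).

Convert to linear (a loss of L dB is a gain of −L dB): F_i = 10^(NF_i/10), G_i = 10^(G_i,dB/10)
  Stage 1: F_1 = 10^(0.564/10) = 1.139, G_1 = 10^(15.1/10) = 32.36
  Stage 2: F_2 = 10^(3.71/10) = 2.350, G_2 = 10^(11.0/10) = 12.59
Friis cascade:
  F = 1.139 + (2.350 − 1)/32.36 = 1.180
NF = 10 log₁₀(1.180) = 0.72 dB

0.72 dB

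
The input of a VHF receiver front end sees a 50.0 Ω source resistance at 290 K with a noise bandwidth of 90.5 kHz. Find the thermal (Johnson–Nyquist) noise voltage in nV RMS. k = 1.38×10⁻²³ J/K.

269 nV

V_n = √(4kTRB)
4kTRB = 4 × 1.38×10⁻²³ × 290 × 5.00×10¹ × 9.05×10⁴ = 7.24×10⁻¹⁴ V²
V_n = √(7.24×10⁻¹⁴) = 2.69×10⁻⁷ V = 269 nV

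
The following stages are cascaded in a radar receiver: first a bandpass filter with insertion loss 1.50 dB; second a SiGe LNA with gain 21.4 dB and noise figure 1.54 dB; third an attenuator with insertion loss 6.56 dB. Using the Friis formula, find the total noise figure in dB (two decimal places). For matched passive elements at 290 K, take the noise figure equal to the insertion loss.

Convert to linear (a loss of L dB is a gain of −L dB): F_i = 10^(NF_i/10), G_i = 10^(G_i,dB/10)
  Stage 1: F_1 = 10^(1.50/10) = 1.413, G_1 = 10^(−1.50/10) = 0.7079
  Stage 2: F_2 = 10^(1.54/10) = 1.426, G_2 = 10^(21.4/10) = 138.0
  Stage 3: F_3 = 10^(6.56/10) = 4.529, G_3 = 10^(−6.56/10) = 0.2208
Friis cascade:
  F = 1.413 + (1.426 − 1)/0.7079 + (4.529 − 1)/97.72 = 2.050
NF = 10 log₁₀(2.050) = 3.12 dB

3.12 dB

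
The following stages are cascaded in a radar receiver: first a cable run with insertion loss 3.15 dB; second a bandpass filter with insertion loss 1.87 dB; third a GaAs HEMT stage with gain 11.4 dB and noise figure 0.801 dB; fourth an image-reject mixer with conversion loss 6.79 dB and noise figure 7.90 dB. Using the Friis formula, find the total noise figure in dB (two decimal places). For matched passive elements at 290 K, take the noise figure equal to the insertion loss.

7.00 dB

Convert to linear (a loss of L dB is a gain of −L dB): F_i = 10^(NF_i/10), G_i = 10^(G_i,dB/10)
  Stage 1: F_1 = 10^(3.15/10) = 2.065, G_1 = 10^(−3.15/10) = 0.4842
  Stage 2: F_2 = 10^(1.87/10) = 1.538, G_2 = 10^(−1.87/10) = 0.6501
  Stage 3: F_3 = 10^(0.801/10) = 1.203, G_3 = 10^(11.4/10) = 13.80
  Stage 4: F_4 = 10^(7.90/10) = 6.166, G_4 = 10^(−6.79/10) = 0.2094
Friis cascade:
  F = 2.065 + (1.538 − 1)/0.4842 + (1.203 − 1)/0.3148 + (6.166 − 1)/4.345 = 5.009
NF = 10 log₁₀(5.009) = 7.00 dB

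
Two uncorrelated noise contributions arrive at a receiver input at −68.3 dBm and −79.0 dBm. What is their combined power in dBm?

Convert to linear, add, convert back:
P₁ = 1.48×10⁻¹⁰ W, P₂ = 1.26×10⁻¹¹ W
P_tot = 1.61×10⁻¹⁰ W → 10 log₁₀(P_tot / 10⁻³) = −67.9 dBm

−67.9 dBm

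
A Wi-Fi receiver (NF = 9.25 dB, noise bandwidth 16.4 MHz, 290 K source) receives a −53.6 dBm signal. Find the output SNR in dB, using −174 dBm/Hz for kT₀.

39.0 dB

Noise floor: N = −174 + 10 log₁₀(B) + NF
10 log₁₀(1.64×10⁷) = 72.15 dB
N = −174 + 72.15 + 9.25 = −92.60 dBm
SNR = P_sig − N = −53.6 − (−92.60) = 39.00 dB → 39.0 dB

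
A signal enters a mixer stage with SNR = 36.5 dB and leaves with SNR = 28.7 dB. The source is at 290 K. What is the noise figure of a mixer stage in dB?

NF (dB) = SNR_in(dB) − SNR_out(dB) when the source is at T₀
NF = 36.5 − 28.7 = 7.8 dB

7.8 dB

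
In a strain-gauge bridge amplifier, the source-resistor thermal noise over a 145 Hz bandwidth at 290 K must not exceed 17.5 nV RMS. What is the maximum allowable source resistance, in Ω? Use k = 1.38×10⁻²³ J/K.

Johnson–Nyquist: V_n = √(4kTRB) ⇒ R = V_n² / (4kTB)
4kTB = 4 × 1.38×10⁻²³ × 290 × 1.45×10² = 2.32×10⁻¹⁸
R = (1.75×10⁻⁸)² / 2.32×10⁻¹⁸ = 1.32×10² Ω = 132 Ω

132 Ω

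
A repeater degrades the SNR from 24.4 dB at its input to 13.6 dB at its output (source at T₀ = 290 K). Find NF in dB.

NF (dB) = SNR_in(dB) − SNR_out(dB) when the source is at T₀
NF = 24.4 − 13.6 = 10.8 dB

10.8 dB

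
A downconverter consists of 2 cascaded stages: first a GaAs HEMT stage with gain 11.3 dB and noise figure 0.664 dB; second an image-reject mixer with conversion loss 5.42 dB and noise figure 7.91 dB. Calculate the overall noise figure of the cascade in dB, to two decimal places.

1.90 dB

Convert to linear (a loss of L dB is a gain of −L dB): F_i = 10^(NF_i/10), G_i = 10^(G_i,dB/10)
  Stage 1: F_1 = 10^(0.664/10) = 1.165, G_1 = 10^(11.3/10) = 13.49
  Stage 2: F_2 = 10^(7.91/10) = 6.180, G_2 = 10^(−5.42/10) = 0.2871
Friis cascade:
  F = 1.165 + (6.180 − 1)/13.49 = 1.549
NF = 10 log₁₀(1.549) = 1.90 dB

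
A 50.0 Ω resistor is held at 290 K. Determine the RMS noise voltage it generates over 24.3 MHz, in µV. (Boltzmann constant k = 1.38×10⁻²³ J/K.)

4.41 µV

V_n = √(4kTRB)
4kTRB = 4 × 1.38×10⁻²³ × 290 × 5.00×10¹ × 2.43×10⁷ = 1.94×10⁻¹¹ V²
V_n = √(1.94×10⁻¹¹) = 4.41×10⁻⁶ V = 4.41 µV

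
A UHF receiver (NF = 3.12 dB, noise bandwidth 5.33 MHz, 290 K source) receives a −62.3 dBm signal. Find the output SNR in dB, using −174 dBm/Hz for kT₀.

Noise floor: N = −174 + 10 log₁₀(B) + NF
10 log₁₀(5.33×10⁶) = 67.27 dB
N = −174 + 67.27 + 3.12 = −103.61 dBm
SNR = P_sig − N = −62.3 − (−103.61) = 41.31 dB → 41.3 dB

41.3 dB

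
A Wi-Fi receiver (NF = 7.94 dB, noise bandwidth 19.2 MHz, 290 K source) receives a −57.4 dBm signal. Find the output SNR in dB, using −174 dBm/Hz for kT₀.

35.8 dB

Noise floor: N = −174 + 10 log₁₀(B) + NF
10 log₁₀(1.92×10⁷) = 72.83 dB
N = −174 + 72.83 + 7.94 = −93.23 dBm
SNR = P_sig − N = −57.4 − (−93.23) = 35.83 dB → 35.8 dB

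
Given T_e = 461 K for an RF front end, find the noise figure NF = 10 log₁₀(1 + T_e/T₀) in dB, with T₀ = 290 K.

4.13 dB

F = 1 + T_e/T₀ = 1 + 461/290 = 2.58966
NF = 10 log₁₀(2.58966) = 4.13 dB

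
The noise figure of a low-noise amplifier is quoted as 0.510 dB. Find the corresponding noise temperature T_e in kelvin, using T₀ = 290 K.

F = 10^(0.510/10) = 1.1246
T_e = (F − 1)·T₀ = (1.1246 − 1) × 290 = 36.1 K

36.1 K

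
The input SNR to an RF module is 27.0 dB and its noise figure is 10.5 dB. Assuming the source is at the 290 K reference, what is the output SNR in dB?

16.5 dB

By definition F = SNR_in/SNR_out, so in dB: SNR_out = SNR_in − NF
SNR_out = 27.0 − 10.5 = 16.5 dB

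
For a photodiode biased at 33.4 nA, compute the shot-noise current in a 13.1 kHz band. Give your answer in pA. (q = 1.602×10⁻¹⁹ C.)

11.8 pA

I_n = √(2qI·B)
2qI·B = 2 × 1.602×10⁻¹⁹ × 3.34×10⁻⁸ × 1.31×10⁴ = 1.40×10⁻²² A²
I_n = √(1.40×10⁻²²) = 1.18×10⁻¹¹ A = 11.8 pA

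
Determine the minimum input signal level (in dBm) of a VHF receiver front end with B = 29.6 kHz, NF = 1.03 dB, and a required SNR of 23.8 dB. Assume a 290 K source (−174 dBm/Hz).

Sensitivity = −174 + 10 log₁₀(B) + NF + SNR_min
= −174 + 44.71 + 1.03 + 23.8
= −104.46 dBm → −104.5 dBm

−104.5 dBm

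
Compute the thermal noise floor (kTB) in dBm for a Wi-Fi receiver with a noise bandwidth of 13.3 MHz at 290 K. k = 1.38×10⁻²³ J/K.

−102.7 dBm

P_n = kTB = 1.38×10⁻²³ × 290 × 1.33×10⁷ = 5.32×10⁻¹⁴ W
In dBm: 10 log₁₀(5.32×10⁻¹⁴ / 10⁻³) = −102.7 dBm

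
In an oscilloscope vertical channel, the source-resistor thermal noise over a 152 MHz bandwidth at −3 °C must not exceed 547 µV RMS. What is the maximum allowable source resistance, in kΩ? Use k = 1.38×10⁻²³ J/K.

T = −3 °C + 273.15 = 270.15 K
Johnson–Nyquist: V_n = √(4kTRB) ⇒ R = V_n² / (4kTB)
4kTB = 4 × 1.38×10⁻²³ × 270.15 × 1.52×10⁸ = 2.27×10⁻¹²
R = (5.47×10⁻⁴)² / 2.27×10⁻¹² = 1.32×10⁵ Ω = 132 kΩ

132 kΩ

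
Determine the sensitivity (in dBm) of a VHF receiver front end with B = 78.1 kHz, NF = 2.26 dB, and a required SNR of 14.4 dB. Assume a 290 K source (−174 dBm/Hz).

−108.4 dBm

Sensitivity = −174 + 10 log₁₀(B) + NF + SNR_min
= −174 + 48.93 + 2.26 + 14.4
= −108.41 dBm → −108.4 dBm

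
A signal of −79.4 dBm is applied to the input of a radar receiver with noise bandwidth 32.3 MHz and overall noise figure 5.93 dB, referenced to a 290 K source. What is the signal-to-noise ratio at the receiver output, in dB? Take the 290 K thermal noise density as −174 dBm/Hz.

13.6 dB

Noise floor: N = −174 + 10 log₁₀(B) + NF
10 log₁₀(3.23×10⁷) = 75.09 dB
N = −174 + 75.09 + 5.93 = −92.98 dBm
SNR = P_sig − N = −79.4 − (−92.98) = 13.58 dB → 13.6 dB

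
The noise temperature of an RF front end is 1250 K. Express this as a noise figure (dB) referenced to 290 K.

7.25 dB

F = 1 + T_e/T₀ = 1 + 1250/290 = 5.31034
NF = 10 log₁₀(5.31034) = 7.25 dB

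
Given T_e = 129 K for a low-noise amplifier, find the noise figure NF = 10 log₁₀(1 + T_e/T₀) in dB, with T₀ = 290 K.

1.60 dB

F = 1 + T_e/T₀ = 1 + 129/290 = 1.44483
NF = 10 log₁₀(1.44483) = 1.60 dB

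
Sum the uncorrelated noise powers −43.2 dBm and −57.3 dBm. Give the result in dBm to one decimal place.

−43.0 dBm

Convert to linear, add, convert back:
P₁ = 4.79×10⁻⁸ W, P₂ = 1.86×10⁻⁹ W
P_tot = 4.97×10⁻⁸ W → 10 log₁₀(P_tot / 10⁻³) = −43.0 dBm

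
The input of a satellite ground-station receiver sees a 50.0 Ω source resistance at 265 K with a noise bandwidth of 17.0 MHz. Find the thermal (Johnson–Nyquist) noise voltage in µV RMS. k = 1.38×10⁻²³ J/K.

3.53 µV

V_n = √(4kTRB)
4kTRB = 4 × 1.38×10⁻²³ × 265 × 5.00×10¹ × 1.70×10⁷ = 1.24×10⁻¹¹ V²
V_n = √(1.24×10⁻¹¹) = 3.53×10⁻⁶ V = 3.53 µV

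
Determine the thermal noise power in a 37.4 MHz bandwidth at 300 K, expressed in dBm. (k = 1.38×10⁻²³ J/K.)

P_n = kTB = 1.38×10⁻²³ × 300 × 3.74×10⁷ = 1.55×10⁻¹³ W
In dBm: 10 log₁₀(1.55×10⁻¹³ / 10⁻³) = −98.1 dBm

−98.1 dBm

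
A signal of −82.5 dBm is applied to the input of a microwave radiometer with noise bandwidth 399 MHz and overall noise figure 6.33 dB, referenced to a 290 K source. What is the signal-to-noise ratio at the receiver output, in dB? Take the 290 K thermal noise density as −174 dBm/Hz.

Noise floor: N = −174 + 10 log₁₀(B) + NF
10 log₁₀(3.99×10⁸) = 86.01 dB
N = −174 + 86.01 + 6.33 = −81.66 dBm
SNR = P_sig − N = −82.5 − (−81.66) = −0.84 dB → −0.8 dB

−0.8 dB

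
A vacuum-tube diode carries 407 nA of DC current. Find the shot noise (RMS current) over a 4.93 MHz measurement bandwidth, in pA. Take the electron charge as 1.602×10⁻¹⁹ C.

I_n = √(2qI·B)
2qI·B = 2 × 1.602×10⁻¹⁹ × 4.07×10⁻⁷ × 4.93×10⁶ = 6.43×10⁻¹⁹ A²
I_n = √(6.43×10⁻¹⁹) = 8.02×10⁻¹⁰ A = 802 pA

802 pA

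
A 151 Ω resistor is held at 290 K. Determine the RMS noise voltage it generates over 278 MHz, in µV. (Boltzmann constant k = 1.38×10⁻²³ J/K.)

V_n = √(4kTRB)
4kTRB = 4 × 1.38×10⁻²³ × 290 × 1.51×10² × 2.78×10⁸ = 6.72×10⁻¹⁰ V²
V_n = √(6.72×10⁻¹⁰) = 2.59×10⁻⁵ V = 25.9 µV

25.9 µV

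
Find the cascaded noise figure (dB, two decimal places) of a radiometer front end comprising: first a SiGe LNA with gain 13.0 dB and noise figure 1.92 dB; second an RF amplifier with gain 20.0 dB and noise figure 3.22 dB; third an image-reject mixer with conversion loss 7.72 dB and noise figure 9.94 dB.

2.08 dB

Convert to linear (a loss of L dB is a gain of −L dB): F_i = 10^(NF_i/10), G_i = 10^(G_i,dB/10)
  Stage 1: F_1 = 10^(1.92/10) = 1.556, G_1 = 10^(13.0/10) = 19.95
  Stage 2: F_2 = 10^(3.22/10) = 2.099, G_2 = 10^(20.0/10) = 100.0
  Stage 3: F_3 = 10^(9.94/10) = 9.863, G_3 = 10^(−7.72/10) = 0.1690
Friis cascade:
  F = 1.556 + (2.099 − 1)/19.95 + (9.863 − 1)/1995 = 1.615
NF = 10 log₁₀(1.615) = 2.08 dB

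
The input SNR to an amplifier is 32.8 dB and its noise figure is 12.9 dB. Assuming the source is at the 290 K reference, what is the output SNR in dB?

19.9 dB

By definition F = SNR_in/SNR_out, so in dB: SNR_out = SNR_in − NF
SNR_out = 32.8 − 12.9 = 19.9 dB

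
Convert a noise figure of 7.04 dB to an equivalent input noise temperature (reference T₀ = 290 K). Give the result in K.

1177 K

F = 10^(7.04/10) = 5.05825
T_e = (F − 1)·T₀ = (5.05825 − 1) × 290 = 1177 K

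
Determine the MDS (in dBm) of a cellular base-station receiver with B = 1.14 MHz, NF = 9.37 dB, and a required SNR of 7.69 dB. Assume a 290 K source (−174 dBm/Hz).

Sensitivity = −174 + 10 log₁₀(B) + NF + SNR_min
= −174 + 60.57 + 9.37 + 7.69
= −96.37 dBm → −96.4 dBm

−96.4 dBm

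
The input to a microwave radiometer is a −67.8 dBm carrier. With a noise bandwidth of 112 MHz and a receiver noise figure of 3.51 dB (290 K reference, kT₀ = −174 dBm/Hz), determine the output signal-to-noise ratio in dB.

22.2 dB

Noise floor: N = −174 + 10 log₁₀(B) + NF
10 log₁₀(1.12×10⁸) = 80.49 dB
N = −174 + 80.49 + 3.51 = −90.00 dBm
SNR = P_sig − N = −67.8 − (−90.00) = 22.20 dB → 22.2 dB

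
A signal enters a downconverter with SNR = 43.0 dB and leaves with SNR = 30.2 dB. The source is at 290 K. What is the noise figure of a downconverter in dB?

NF (dB) = SNR_in(dB) − SNR_out(dB) when the source is at T₀
NF = 43.0 − 30.2 = 12.8 dB

12.8 dB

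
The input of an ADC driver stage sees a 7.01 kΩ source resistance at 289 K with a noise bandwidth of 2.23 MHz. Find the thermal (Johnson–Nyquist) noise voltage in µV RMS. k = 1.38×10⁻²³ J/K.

15.8 µV

V_n = √(4kTRB)
4kTRB = 4 × 1.38×10⁻²³ × 289 × 7.01×10³ × 2.23×10⁶ = 2.49×10⁻¹⁰ V²
V_n = √(2.49×10⁻¹⁰) = 1.58×10⁻⁵ V = 15.8 µV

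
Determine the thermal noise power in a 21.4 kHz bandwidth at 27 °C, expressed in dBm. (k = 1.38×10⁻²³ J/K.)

−130.5 dBm

T = 27 °C + 273.15 = 300.15 K
P_n = kTB = 1.38×10⁻²³ × 300.15 × 2.14×10⁴ = 8.86×10⁻¹⁷ W
In dBm: 10 log₁₀(8.86×10⁻¹⁷ / 10⁻³) = −130.5 dBm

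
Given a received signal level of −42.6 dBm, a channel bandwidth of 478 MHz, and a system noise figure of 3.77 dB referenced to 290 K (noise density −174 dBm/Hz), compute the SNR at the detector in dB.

40.8 dB

Noise floor: N = −174 + 10 log₁₀(B) + NF
10 log₁₀(4.78×10⁸) = 86.79 dB
N = −174 + 86.79 + 3.77 = −83.44 dBm
SNR = P_sig − N = −42.6 − (−83.44) = 40.84 dB → 40.8 dB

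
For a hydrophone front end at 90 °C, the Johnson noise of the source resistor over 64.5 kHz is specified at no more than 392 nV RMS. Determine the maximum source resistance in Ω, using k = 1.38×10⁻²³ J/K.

119 Ω

T = 90 °C + 273.15 = 363.15 K
Johnson–Nyquist: V_n = √(4kTRB) ⇒ R = V_n² / (4kTB)
4kTB = 4 × 1.38×10⁻²³ × 363.15 × 6.45×10⁴ = 1.29×10⁻¹⁵
R = (3.92×10⁻⁷)² / 1.29×10⁻¹⁵ = 1.19×10² Ω = 119 Ω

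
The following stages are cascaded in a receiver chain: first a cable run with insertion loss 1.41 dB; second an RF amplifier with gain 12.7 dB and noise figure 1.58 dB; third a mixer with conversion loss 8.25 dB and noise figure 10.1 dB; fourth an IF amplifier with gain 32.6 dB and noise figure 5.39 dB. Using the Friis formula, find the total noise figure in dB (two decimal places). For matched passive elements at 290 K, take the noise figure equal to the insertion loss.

5.91 dB

Convert to linear (a loss of L dB is a gain of −L dB): F_i = 10^(NF_i/10), G_i = 10^(G_i,dB/10)
  Stage 1: F_1 = 10^(1.41/10) = 1.384, G_1 = 10^(−1.41/10) = 0.7228
  Stage 2: F_2 = 10^(1.58/10) = 1.439, G_2 = 10^(12.7/10) = 18.62
  Stage 3: F_3 = 10^(10.1/10) = 10.23, G_3 = 10^(−8.25/10) = 0.1496
  Stage 4: F_4 = 10^(5.39/10) = 3.459, G_4 = 10^(32.6/10) = 1820
Friis cascade:
  F = 1.384 + (1.439 − 1)/0.7228 + (10.23 − 1)/13.46 + (3.459 − 1)/2.014 = 3.898
NF = 10 log₁₀(3.898) = 5.91 dB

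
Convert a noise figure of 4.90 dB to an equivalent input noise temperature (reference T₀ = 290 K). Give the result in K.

F = 10^(4.90/10) = 3.0903
T_e = (F − 1)·T₀ = (3.0903 − 1) × 290 = 606 K

606 K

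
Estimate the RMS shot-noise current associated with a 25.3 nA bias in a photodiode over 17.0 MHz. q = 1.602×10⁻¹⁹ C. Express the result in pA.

I_n = √(2qI·B)
2qI·B = 2 × 1.602×10⁻¹⁹ × 2.53×10⁻⁸ × 1.70×10⁷ = 1.38×10⁻¹⁹ A²
I_n = √(1.38×10⁻¹⁹) = 3.71×10⁻¹⁰ A = 371 pA

371 pA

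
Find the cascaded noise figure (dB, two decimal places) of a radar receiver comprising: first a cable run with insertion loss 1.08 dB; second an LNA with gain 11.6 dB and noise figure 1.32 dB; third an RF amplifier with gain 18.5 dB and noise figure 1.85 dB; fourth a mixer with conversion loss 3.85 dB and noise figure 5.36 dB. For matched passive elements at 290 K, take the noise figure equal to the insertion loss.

2.52 dB

Convert to linear (a loss of L dB is a gain of −L dB): F_i = 10^(NF_i/10), G_i = 10^(G_i,dB/10)
  Stage 1: F_1 = 10^(1.08/10) = 1.282, G_1 = 10^(−1.08/10) = 0.7798
  Stage 2: F_2 = 10^(1.32/10) = 1.355, G_2 = 10^(11.6/10) = 14.45
  Stage 3: F_3 = 10^(1.85/10) = 1.531, G_3 = 10^(18.5/10) = 70.79
  Stage 4: F_4 = 10^(5.36/10) = 3.436, G_4 = 10^(−3.85/10) = 0.4121
Friis cascade:
  F = 1.282 + (1.355 − 1)/0.7798 + (1.531 − 1)/11.27 + (3.436 − 1)/798.0 = 1.788
NF = 10 log₁₀(1.788) = 2.52 dB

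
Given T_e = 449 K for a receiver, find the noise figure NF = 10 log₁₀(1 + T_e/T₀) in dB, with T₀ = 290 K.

F = 1 + T_e/T₀ = 1 + 449/290 = 2.54828
NF = 10 log₁₀(2.54828) = 4.06 dB

4.06 dB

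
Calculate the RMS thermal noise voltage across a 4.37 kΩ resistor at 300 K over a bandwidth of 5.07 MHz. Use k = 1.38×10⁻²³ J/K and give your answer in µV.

19.2 µV

V_n = √(4kTRB)
4kTRB = 4 × 1.38×10⁻²³ × 300 × 4.37×10³ × 5.07×10⁶ = 3.67×10⁻¹⁰ V²
V_n = √(3.67×10⁻¹⁰) = 1.92×10⁻⁵ V = 19.2 µV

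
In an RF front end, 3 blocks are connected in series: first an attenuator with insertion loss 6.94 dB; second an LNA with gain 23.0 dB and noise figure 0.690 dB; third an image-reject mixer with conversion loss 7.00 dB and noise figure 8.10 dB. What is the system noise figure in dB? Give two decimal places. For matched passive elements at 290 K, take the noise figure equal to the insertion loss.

Convert to linear (a loss of L dB is a gain of −L dB): F_i = 10^(NF_i/10), G_i = 10^(G_i,dB/10)
  Stage 1: F_1 = 10^(6.94/10) = 4.943, G_1 = 10^(−6.94/10) = 0.2023
  Stage 2: F_2 = 10^(0.690/10) = 1.172, G_2 = 10^(23.0/10) = 199.5
  Stage 3: F_3 = 10^(8.10/10) = 6.457, G_3 = 10^(−7.00/10) = 0.1995
Friis cascade:
  F = 4.943 + (1.172 − 1)/0.2023 + (6.457 − 1)/40.36 = 5.929
NF = 10 log₁₀(5.929) = 7.73 dB

7.73 dB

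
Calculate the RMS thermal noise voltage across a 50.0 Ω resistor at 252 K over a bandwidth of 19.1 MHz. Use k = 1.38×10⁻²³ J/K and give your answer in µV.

V_n = √(4kTRB)
4kTRB = 4 × 1.38×10⁻²³ × 252 × 5.00×10¹ × 1.91×10⁷ = 1.33×10⁻¹¹ V²
V_n = √(1.33×10⁻¹¹) = 3.64×10⁻⁶ V = 3.64 µV

3.64 µV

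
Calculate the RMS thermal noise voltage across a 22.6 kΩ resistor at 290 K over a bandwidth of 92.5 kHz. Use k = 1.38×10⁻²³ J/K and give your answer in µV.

5.78 µV

V_n = √(4kTRB)
4kTRB = 4 × 1.38×10⁻²³ × 290 × 2.26×10⁴ × 9.25×10⁴ = 3.35×10⁻¹¹ V²
V_n = √(3.35×10⁻¹¹) = 5.78×10⁻⁶ V = 5.78 µV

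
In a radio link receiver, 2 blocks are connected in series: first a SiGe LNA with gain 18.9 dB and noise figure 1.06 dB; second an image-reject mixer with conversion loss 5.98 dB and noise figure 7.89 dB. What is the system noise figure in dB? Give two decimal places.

Convert to linear (a loss of L dB is a gain of −L dB): F_i = 10^(NF_i/10), G_i = 10^(G_i,dB/10)
  Stage 1: F_1 = 10^(1.06/10) = 1.276, G_1 = 10^(18.9/10) = 77.62
  Stage 2: F_2 = 10^(7.89/10) = 6.152, G_2 = 10^(−5.98/10) = 0.2523
Friis cascade:
  F = 1.276 + (6.152 − 1)/77.62 = 1.343
NF = 10 log₁₀(1.343) = 1.28 dB

1.28 dB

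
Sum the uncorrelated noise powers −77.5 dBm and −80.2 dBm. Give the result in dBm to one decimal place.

−75.6 dBm

Convert to linear, add, convert back:
P₁ = 1.78×10⁻¹¹ W, P₂ = 9.55×10⁻¹² W
P_tot = 2.73×10⁻¹¹ W → 10 log₁₀(P_tot / 10⁻³) = −75.6 dBm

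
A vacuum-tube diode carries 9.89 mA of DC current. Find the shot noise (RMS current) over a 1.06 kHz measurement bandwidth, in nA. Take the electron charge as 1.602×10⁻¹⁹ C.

1.83 nA

I_n = √(2qI·B)
2qI·B = 2 × 1.602×10⁻¹⁹ × 9.89×10⁻³ × 1.06×10³ = 3.36×10⁻¹⁸ A²
I_n = √(3.36×10⁻¹⁸) = 1.83×10⁻⁹ A = 1.83 nA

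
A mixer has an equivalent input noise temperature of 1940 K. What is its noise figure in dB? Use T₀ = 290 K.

8.86 dB

F = 1 + T_e/T₀ = 1 + 1940/290 = 7.68966
NF = 10 log₁₀(7.68966) = 8.86 dB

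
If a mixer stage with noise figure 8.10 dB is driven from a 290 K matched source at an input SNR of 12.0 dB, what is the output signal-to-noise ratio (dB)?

3.90 dB

By definition F = SNR_in/SNR_out, so in dB: SNR_out = SNR_in − NF
SNR_out = 12.0 − 8.10 = 3.90 dB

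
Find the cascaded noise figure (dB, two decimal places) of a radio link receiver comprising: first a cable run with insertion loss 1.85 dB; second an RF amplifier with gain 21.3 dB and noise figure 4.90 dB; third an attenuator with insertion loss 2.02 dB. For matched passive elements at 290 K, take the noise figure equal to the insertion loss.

Convert to linear (a loss of L dB is a gain of −L dB): F_i = 10^(NF_i/10), G_i = 10^(G_i,dB/10)
  Stage 1: F_1 = 10^(1.85/10) = 1.531, G_1 = 10^(−1.85/10) = 0.6531
  Stage 2: F_2 = 10^(4.90/10) = 3.090, G_2 = 10^(21.3/10) = 134.9
  Stage 3: F_3 = 10^(2.02/10) = 1.592, G_3 = 10^(−2.02/10) = 0.6281
Friis cascade:
  F = 1.531 + (3.090 − 1)/0.6531 + (1.592 − 1)/88.10 = 4.738
NF = 10 log₁₀(4.738) = 6.76 dB

6.76 dB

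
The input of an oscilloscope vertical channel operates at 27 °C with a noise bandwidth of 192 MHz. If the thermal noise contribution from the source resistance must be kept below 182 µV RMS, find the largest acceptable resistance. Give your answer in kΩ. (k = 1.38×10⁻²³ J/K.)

T = 27 °C + 273.15 = 300.15 K
Johnson–Nyquist: V_n = √(4kTRB) ⇒ R = V_n² / (4kTB)
4kTB = 4 × 1.38×10⁻²³ × 300.15 × 1.92×10⁸ = 3.18×10⁻¹²
R = (1.82×10⁻⁴)² / 3.18×10⁻¹² = 1.04×10⁴ Ω = 10.4 kΩ

10.4 kΩ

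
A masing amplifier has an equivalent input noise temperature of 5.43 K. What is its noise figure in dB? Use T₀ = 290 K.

0.081 dB

F = 1 + T_e/T₀ = 1 + 5.43/290 = 1.01872
NF = 10 log₁₀(1.01872) = 0.081 dB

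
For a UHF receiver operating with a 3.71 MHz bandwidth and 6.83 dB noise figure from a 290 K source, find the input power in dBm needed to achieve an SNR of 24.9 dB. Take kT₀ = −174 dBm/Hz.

−76.6 dBm

Sensitivity = −174 + 10 log₁₀(B) + NF + SNR_min
= −174 + 65.69 + 6.83 + 24.9
= −76.58 dBm → −76.6 dBm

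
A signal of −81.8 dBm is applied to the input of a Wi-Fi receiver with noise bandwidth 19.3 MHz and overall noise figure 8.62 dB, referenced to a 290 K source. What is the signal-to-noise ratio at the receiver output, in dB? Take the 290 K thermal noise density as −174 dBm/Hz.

10.7 dB

Noise floor: N = −174 + 10 log₁₀(B) + NF
10 log₁₀(1.93×10⁷) = 72.86 dB
N = −174 + 72.86 + 8.62 = −92.52 dBm
SNR = P_sig − N = −81.8 − (−92.52) = 10.72 dB → 10.7 dB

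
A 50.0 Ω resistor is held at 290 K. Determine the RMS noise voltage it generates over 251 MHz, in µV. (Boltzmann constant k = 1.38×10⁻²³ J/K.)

14.2 µV

V_n = √(4kTRB)
4kTRB = 4 × 1.38×10⁻²³ × 290 × 5.00×10¹ × 2.51×10⁸ = 2.01×10⁻¹⁰ V²
V_n = √(2.01×10⁻¹⁰) = 1.42×10⁻⁵ V = 14.2 µV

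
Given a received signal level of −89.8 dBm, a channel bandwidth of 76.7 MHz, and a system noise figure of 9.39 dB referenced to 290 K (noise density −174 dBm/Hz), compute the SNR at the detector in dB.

−4.0 dB

Noise floor: N = −174 + 10 log₁₀(B) + NF
10 log₁₀(7.67×10⁷) = 78.85 dB
N = −174 + 78.85 + 9.39 = −85.76 dBm
SNR = P_sig − N = −89.8 − (−85.76) = −4.04 dB → −4.0 dB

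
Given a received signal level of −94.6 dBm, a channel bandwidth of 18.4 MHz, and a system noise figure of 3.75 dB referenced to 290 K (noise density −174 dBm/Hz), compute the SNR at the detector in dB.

3.0 dB

Noise floor: N = −174 + 10 log₁₀(B) + NF
10 log₁₀(1.84×10⁷) = 72.65 dB
N = −174 + 72.65 + 3.75 = −97.60 dBm
SNR = P_sig − N = −94.6 − (−97.60) = 3.00 dB → 3.0 dB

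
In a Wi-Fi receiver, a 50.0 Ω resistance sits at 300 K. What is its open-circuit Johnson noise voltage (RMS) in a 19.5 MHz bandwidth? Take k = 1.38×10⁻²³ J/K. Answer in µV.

V_n = √(4kTRB)
4kTRB = 4 × 1.38×10⁻²³ × 300 × 5.00×10¹ × 1.95×10⁷ = 1.61×10⁻¹¹ V²
V_n = √(1.61×10⁻¹¹) = 4.02×10⁻⁶ V = 4.02 µV

4.02 µV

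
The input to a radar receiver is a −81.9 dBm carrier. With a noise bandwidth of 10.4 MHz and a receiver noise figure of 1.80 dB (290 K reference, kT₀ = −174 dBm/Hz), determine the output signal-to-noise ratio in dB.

20.1 dB

Noise floor: N = −174 + 10 log₁₀(B) + NF
10 log₁₀(1.04×10⁷) = 70.17 dB
N = −174 + 70.17 + 1.80 = −102.03 dBm
SNR = P_sig − N = −81.9 − (−102.03) = 20.13 dB → 20.1 dB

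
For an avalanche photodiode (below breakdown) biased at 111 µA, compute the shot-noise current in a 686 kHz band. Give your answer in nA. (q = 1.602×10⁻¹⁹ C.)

I_n = √(2qI·B)
2qI·B = 2 × 1.602×10⁻¹⁹ × 1.11×10⁻⁴ × 6.86×10⁵ = 2.44×10⁻¹⁷ A²
I_n = √(2.44×10⁻¹⁷) = 4.94×10⁻⁹ A = 4.94 nA

4.94 nA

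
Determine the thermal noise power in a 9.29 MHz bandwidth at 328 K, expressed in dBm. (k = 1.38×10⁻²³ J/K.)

P_n = kTB = 1.38×10⁻²³ × 328 × 9.29×10⁶ = 4.21×10⁻¹⁴ W
In dBm: 10 log₁₀(4.21×10⁻¹⁴ / 10⁻³) = −103.8 dBm

−103.8 dBm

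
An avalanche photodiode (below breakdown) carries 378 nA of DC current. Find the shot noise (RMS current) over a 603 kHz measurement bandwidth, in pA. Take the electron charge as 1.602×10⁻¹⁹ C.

270 pA

I_n = √(2qI·B)
2qI·B = 2 × 1.602×10⁻¹⁹ × 3.78×10⁻⁷ × 6.03×10⁵ = 7.30×10⁻²⁰ A²
I_n = √(7.30×10⁻²⁰) = 2.70×10⁻¹⁰ A = 270 pA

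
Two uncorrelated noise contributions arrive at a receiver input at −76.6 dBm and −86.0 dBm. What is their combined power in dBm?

Convert to linear, add, convert back:
P₁ = 2.19×10⁻¹¹ W, P₂ = 2.51×10⁻¹² W
P_tot = 2.44×10⁻¹¹ W → 10 log₁₀(P_tot / 10⁻³) = −76.1 dBm

−76.1 dBm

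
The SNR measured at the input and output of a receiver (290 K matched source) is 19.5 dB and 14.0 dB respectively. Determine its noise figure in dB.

5.5 dB

NF (dB) = SNR_in(dB) − SNR_out(dB) when the source is at T₀
NF = 19.5 − 14.0 = 5.5 dB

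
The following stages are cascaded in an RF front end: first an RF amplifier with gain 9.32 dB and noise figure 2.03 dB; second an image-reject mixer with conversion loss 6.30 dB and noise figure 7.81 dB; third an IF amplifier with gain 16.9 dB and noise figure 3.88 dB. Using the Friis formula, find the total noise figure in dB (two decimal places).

Convert to linear (a loss of L dB is a gain of −L dB): F_i = 10^(NF_i/10), G_i = 10^(G_i,dB/10)
  Stage 1: F_1 = 10^(2.03/10) = 1.596, G_1 = 10^(9.32/10) = 8.551
  Stage 2: F_2 = 10^(7.81/10) = 6.039, G_2 = 10^(−6.30/10) = 0.2344
  Stage 3: F_3 = 10^(3.88/10) = 2.443, G_3 = 10^(16.9/10) = 48.98
Friis cascade:
  F = 1.596 + (6.039 − 1)/8.551 + (2.443 − 1)/2.004 = 2.905
NF = 10 log₁₀(2.905) = 4.63 dB

4.63 dB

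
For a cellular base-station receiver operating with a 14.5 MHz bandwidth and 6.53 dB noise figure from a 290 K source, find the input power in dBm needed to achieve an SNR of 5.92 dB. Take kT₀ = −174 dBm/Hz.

−89.9 dBm

Sensitivity = −174 + 10 log₁₀(B) + NF + SNR_min
= −174 + 71.61 + 6.53 + 5.92
= −89.94 dBm → −89.9 dBm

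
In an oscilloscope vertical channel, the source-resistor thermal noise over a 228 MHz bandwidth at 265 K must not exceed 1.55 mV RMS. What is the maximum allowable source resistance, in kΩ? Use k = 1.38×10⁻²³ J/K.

720 kΩ

Johnson–Nyquist: V_n = √(4kTRB) ⇒ R = V_n² / (4kTB)
4kTB = 4 × 1.38×10⁻²³ × 265 × 2.28×10⁸ = 3.34×10⁻¹²
R = (1.55×10⁻³)² / 3.34×10⁻¹² = 7.20×10⁵ Ω = 720 kΩ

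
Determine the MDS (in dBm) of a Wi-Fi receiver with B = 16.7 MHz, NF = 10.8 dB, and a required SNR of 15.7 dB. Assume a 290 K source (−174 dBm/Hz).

Sensitivity = −174 + 10 log₁₀(B) + NF + SNR_min
= −174 + 72.23 + 10.8 + 15.7
= −75.27 dBm → −75.3 dBm

−75.3 dBm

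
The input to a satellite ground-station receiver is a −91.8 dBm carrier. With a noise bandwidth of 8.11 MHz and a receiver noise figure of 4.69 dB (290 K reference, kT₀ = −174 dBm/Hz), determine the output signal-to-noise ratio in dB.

8.4 dB

Noise floor: N = −174 + 10 log₁₀(B) + NF
10 log₁₀(8.11×10⁶) = 69.09 dB
N = −174 + 69.09 + 4.69 = −100.22 dBm
SNR = P_sig − N = −91.8 − (−100.22) = 8.42 dB → 8.4 dB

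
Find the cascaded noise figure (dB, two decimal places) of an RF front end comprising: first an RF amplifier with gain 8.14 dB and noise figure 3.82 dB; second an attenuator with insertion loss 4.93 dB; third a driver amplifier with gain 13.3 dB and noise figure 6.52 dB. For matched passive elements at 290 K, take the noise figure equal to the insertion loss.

Convert to linear (a loss of L dB is a gain of −L dB): F_i = 10^(NF_i/10), G_i = 10^(G_i,dB/10)
  Stage 1: F_1 = 10^(3.82/10) = 2.410, G_1 = 10^(8.14/10) = 6.516
  Stage 2: F_2 = 10^(4.93/10) = 3.112, G_2 = 10^(−4.93/10) = 0.3214
  Stage 3: F_3 = 10^(6.52/10) = 4.487, G_3 = 10^(13.3/10) = 21.38
Friis cascade:
  F = 2.410 + (3.112 − 1)/6.516 + (4.487 − 1)/2.094 = 4.399
NF = 10 log₁₀(4.399) = 6.43 dB

6.43 dB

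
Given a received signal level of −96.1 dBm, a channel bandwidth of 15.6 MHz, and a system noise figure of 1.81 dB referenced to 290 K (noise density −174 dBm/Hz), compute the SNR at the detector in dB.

4.2 dB

Noise floor: N = −174 + 10 log₁₀(B) + NF
10 log₁₀(1.56×10⁷) = 71.93 dB
N = −174 + 71.93 + 1.81 = −100.26 dBm
SNR = P_sig − N = −96.1 − (−100.26) = 4.16 dB → 4.2 dB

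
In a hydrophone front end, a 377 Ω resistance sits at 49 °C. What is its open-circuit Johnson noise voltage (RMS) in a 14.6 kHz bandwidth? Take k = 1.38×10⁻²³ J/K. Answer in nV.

313 nV

T = 49 °C + 273.15 = 322.15 K
V_n = √(4kTRB)
4kTRB = 4 × 1.38×10⁻²³ × 322.15 × 3.77×10² × 1.46×10⁴ = 9.79×10⁻¹⁴ V²
V_n = √(9.79×10⁻¹⁴) = 3.13×10⁻⁷ V = 313 nV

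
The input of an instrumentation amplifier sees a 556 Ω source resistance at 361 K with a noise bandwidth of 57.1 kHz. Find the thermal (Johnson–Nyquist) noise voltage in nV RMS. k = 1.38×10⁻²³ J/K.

V_n = √(4kTRB)
4kTRB = 4 × 1.38×10⁻²³ × 361 × 5.56×10² × 5.71×10⁴ = 6.33×10⁻¹³ V²
V_n = √(6.33×10⁻¹³) = 7.95×10⁻⁷ V = 795 nV

795 nV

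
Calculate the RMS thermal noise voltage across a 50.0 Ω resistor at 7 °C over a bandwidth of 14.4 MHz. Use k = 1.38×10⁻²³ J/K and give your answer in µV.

3.34 µV

T = 7 °C + 273.15 = 280.15 K
V_n = √(4kTRB)
4kTRB = 4 × 1.38×10⁻²³ × 280.15 × 5.00×10¹ × 1.44×10⁷ = 1.11×10⁻¹¹ V²
V_n = √(1.11×10⁻¹¹) = 3.34×10⁻⁶ V = 3.34 µV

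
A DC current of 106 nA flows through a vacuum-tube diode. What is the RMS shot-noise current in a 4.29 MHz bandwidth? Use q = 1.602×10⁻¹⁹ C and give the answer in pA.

382 pA

I_n = √(2qI·B)
2qI·B = 2 × 1.602×10⁻¹⁹ × 1.06×10⁻⁷ × 4.29×10⁶ = 1.46×10⁻¹⁹ A²
I_n = √(1.46×10⁻¹⁹) = 3.82×10⁻¹⁰ A = 382 pA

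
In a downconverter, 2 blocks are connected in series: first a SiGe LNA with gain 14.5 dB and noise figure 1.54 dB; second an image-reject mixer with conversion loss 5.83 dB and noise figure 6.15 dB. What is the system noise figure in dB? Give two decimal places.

1.86 dB

Convert to linear (a loss of L dB is a gain of −L dB): F_i = 10^(NF_i/10), G_i = 10^(G_i,dB/10)
  Stage 1: F_1 = 10^(1.54/10) = 1.426, G_1 = 10^(14.5/10) = 28.18
  Stage 2: F_2 = 10^(6.15/10) = 4.121, G_2 = 10^(−5.83/10) = 0.2612
Friis cascade:
  F = 1.426 + (4.121 − 1)/28.18 = 1.536
NF = 10 log₁₀(1.536) = 1.86 dB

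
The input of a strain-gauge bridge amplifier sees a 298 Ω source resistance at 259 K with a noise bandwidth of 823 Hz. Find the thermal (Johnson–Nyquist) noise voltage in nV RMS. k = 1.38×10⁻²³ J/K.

59.2 nV

V_n = √(4kTRB)
4kTRB = 4 × 1.38×10⁻²³ × 259 × 2.98×10² × 8.23×10² = 3.51×10⁻¹⁵ V²
V_n = √(3.51×10⁻¹⁵) = 5.92×10⁻⁸ V = 59.2 nV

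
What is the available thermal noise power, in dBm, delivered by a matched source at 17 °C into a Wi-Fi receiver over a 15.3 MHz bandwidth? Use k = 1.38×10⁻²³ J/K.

T = 17 °C + 273.15 = 290.15 K
P_n = kTB = 1.38×10⁻²³ × 290.15 × 1.53×10⁷ = 6.13×10⁻¹⁴ W
In dBm: 10 log₁₀(6.13×10⁻¹⁴ / 10⁻³) = −102.1 dBm

−102.1 dBm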